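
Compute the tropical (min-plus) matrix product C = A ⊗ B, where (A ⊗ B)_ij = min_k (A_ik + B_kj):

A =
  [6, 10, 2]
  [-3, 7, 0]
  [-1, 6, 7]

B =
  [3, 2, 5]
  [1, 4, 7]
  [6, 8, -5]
A ⊗ B =
  [8, 8, -3]
  [0, -1, -5]
  [2, 1, 2]

Apply the min-plus product entry-by-entry:
  C[0][0] = min over k of (A[0][0] + B[0][0] = 6 + 3 = 9, A[0][1] + B[1][0] = 10 + 1 = 11, A[0][2] + B[2][0] = 2 + 6 = 8) = 8 (attained at k = 2)
  C[0][1] = min over k of (A[0][0] + B[0][1] = 6 + 2 = 8, A[0][1] + B[1][1] = 10 + 4 = 14, A[0][2] + B[2][1] = 2 + 8 = 10) = 8 (attained at k = 0)
  C[0][2] = min over k of (A[0][0] + B[0][2] = 6 + 5 = 11, A[0][1] + B[1][2] = 10 + 7 = 17, A[0][2] + B[2][2] = 2 + -5 = -3) = -3 (attained at k = 2)
  C[1][0] = min over k of (A[1][0] + B[0][0] = -3 + 3 = 0, A[1][1] + B[1][0] = 7 + 1 = 8, A[1][2] + B[2][0] = 0 + 6 = 6) = 0 (attained at k = 0)
  C[1][1] = min over k of (A[1][0] + B[0][1] = -3 + 2 = -1, A[1][1] + B[1][1] = 7 + 4 = 11, A[1][2] + B[2][1] = 0 + 8 = 8) = -1 (attained at k = 0)
  C[1][2] = min over k of (A[1][0] + B[0][2] = -3 + 5 = 2, A[1][1] + B[1][2] = 7 + 7 = 14, A[1][2] + B[2][2] = 0 + -5 = -5) = -5 (attained at k = 2)
  C[2][0] = min over k of (A[2][0] + B[0][0] = -1 + 3 = 2, A[2][1] + B[1][0] = 6 + 1 = 7, A[2][2] + B[2][0] = 7 + 6 = 13) = 2 (attained at k = 0)
  C[2][1] = min over k of (A[2][0] + B[0][1] = -1 + 2 = 1, A[2][1] + B[1][1] = 6 + 4 = 10, A[2][2] + B[2][1] = 7 + 8 = 15) = 1 (attained at k = 0)
  C[2][2] = min over k of (A[2][0] + B[0][2] = -1 + 5 = 4, A[2][1] + B[1][2] = 6 + 7 = 13, A[2][2] + B[2][2] = 7 + -5 = 2) = 2 (attained at k = 2)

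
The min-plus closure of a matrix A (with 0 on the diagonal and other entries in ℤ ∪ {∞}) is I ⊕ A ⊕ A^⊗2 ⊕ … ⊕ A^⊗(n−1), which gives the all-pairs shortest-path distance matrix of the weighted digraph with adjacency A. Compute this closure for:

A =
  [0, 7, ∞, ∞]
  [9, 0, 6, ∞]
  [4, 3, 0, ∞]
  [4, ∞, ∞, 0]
Closure =
  [0, 7, 13, ∞]
  [9, 0, 6, ∞]
  [4, 3, 0, ∞]
  [4, 11, 17, 0]

This is the Floyd-Warshall all-pairs shortest-path computation. For each intermediate vertex k = 0, 1, …, 3, update dist[i][j] ← min(dist[i][j], dist[i][k] + dist[k][j]). The final matrix gives, for each (i, j), the minimum total weight of any directed path from i to j (possibly empty when i = j).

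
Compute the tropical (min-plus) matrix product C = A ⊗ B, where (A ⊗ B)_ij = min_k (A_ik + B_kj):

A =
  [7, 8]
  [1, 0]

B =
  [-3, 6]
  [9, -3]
A ⊗ B =
  [4, 5]
  [-2, -3]

Apply the min-plus product entry-by-entry:
  C[0][0] = min over k of (A[0][0] + B[0][0] = 7 + -3 = 4, A[0][1] + B[1][0] = 8 + 9 = 17) = 4 (attained at k = 0)
  C[0][1] = min over k of (A[0][0] + B[0][1] = 7 + 6 = 13, A[0][1] + B[1][1] = 8 + -3 = 5) = 5 (attained at k = 1)
  C[1][0] = min over k of (A[1][0] + B[0][0] = 1 + -3 = -2, A[1][1] + B[1][0] = 0 + 9 = 9) = -2 (attained at k = 0)
  C[1][1] = min over k of (A[1][0] + B[0][1] = 1 + 6 = 7, A[1][1] + B[1][1] = 0 + -3 = -3) = -3 (attained at k = 1)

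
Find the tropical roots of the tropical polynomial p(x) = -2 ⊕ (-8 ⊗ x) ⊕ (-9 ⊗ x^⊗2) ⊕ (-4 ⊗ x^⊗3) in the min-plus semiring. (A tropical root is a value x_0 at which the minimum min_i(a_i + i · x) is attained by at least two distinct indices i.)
Roots: {-5, 1, 6}

Each tropical root is a break point of the lower envelope of the lines y = a_i + i · x (there are 4 lines, with slopes 0, 1, ..., 3). Only the lines that attain the minimum somewhere contribute to roots; other lines are dominated. Here the surviving (envelope) indices are i = 3, i = 2, i = 1, i = 0.
Intersections between consecutive envelope lines give the roots: for adjacent envelope indices i < j the intersection is x = (a_i − a_j) / (j − i). Reading off the sorted break points: {-5, 1, 6}.
Verification: at each break x_0, at least two indices attain the minimum of min_i(a_i + i · x_0).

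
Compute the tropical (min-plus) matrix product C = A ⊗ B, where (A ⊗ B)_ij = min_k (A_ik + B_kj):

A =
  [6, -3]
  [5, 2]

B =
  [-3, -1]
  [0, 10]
A ⊗ B =
  [-3, 5]
  [2, 4]

Apply the min-plus product entry-by-entry:
  C[0][0] = min over k of (A[0][0] + B[0][0] = 6 + -3 = 3, A[0][1] + B[1][0] = -3 + 0 = -3) = -3 (attained at k = 1)
  C[0][1] = min over k of (A[0][0] + B[0][1] = 6 + -1 = 5, A[0][1] + B[1][1] = -3 + 10 = 7) = 5 (attained at k = 0)
  C[1][0] = min over k of (A[1][0] + B[0][0] = 5 + -3 = 2, A[1][1] + B[1][0] = 2 + 0 = 2) = 2 (attained at k = 0)
  C[1][1] = min over k of (A[1][0] + B[0][1] = 5 + -1 = 4, A[1][1] + B[1][1] = 2 + 10 = 12) = 4 (attained at k = 0)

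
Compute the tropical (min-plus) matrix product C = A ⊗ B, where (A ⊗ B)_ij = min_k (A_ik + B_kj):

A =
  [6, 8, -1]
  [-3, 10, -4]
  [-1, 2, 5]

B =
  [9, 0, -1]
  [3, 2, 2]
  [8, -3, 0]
A ⊗ B =
  [7, -4, -1]
  [4, -7, -4]
  [5, -1, -2]

Apply the min-plus product entry-by-entry:
  C[0][0] = min over k of (A[0][0] + B[0][0] = 6 + 9 = 15, A[0][1] + B[1][0] = 8 + 3 = 11, A[0][2] + B[2][0] = -1 + 8 = 7) = 7 (attained at k = 2)
  C[0][1] = min over k of (A[0][0] + B[0][1] = 6 + 0 = 6, A[0][1] + B[1][1] = 8 + 2 = 10, A[0][2] + B[2][1] = -1 + -3 = -4) = -4 (attained at k = 2)
  C[0][2] = min over k of (A[0][0] + B[0][2] = 6 + -1 = 5, A[0][1] + B[1][2] = 8 + 2 = 10, A[0][2] + B[2][2] = -1 + 0 = -1) = -1 (attained at k = 2)
  C[1][0] = min over k of (A[1][0] + B[0][0] = -3 + 9 = 6, A[1][1] + B[1][0] = 10 + 3 = 13, A[1][2] + B[2][0] = -4 + 8 = 4) = 4 (attained at k = 2)
  C[1][1] = min over k of (A[1][0] + B[0][1] = -3 + 0 = -3, A[1][1] + B[1][1] = 10 + 2 = 12, A[1][2] + B[2][1] = -4 + -3 = -7) = -7 (attained at k = 2)
  C[1][2] = min over k of (A[1][0] + B[0][2] = -3 + -1 = -4, A[1][1] + B[1][2] = 10 + 2 = 12, A[1][2] + B[2][2] = -4 + 0 = -4) = -4 (attained at k = 0)
  C[2][0] = min over k of (A[2][0] + B[0][0] = -1 + 9 = 8, A[2][1] + B[1][0] = 2 + 3 = 5, A[2][2] + B[2][0] = 5 + 8 = 13) = 5 (attained at k = 1)
  C[2][1] = min over k of (A[2][0] + B[0][1] = -1 + 0 = -1, A[2][1] + B[1][1] = 2 + 2 = 4, A[2][2] + B[2][1] = 5 + -3 = 2) = -1 (attained at k = 0)
  C[2][2] = min over k of (A[2][0] + B[0][2] = -1 + -1 = -2, A[2][1] + B[1][2] = 2 + 2 = 4, A[2][2] + B[2][2] = 5 + 0 = 5) = -2 (attained at k = 0)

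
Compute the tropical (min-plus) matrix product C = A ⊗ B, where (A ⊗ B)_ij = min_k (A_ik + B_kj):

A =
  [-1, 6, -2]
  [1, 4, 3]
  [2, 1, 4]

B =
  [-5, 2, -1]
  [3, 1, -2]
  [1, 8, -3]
A ⊗ B =
  [-6, 1, -5]
  [-4, 3, 0]
  [-3, 2, -1]

Apply the min-plus product entry-by-entry:
  C[0][0] = min over k of (A[0][0] + B[0][0] = -1 + -5 = -6, A[0][1] + B[1][0] = 6 + 3 = 9, A[0][2] + B[2][0] = -2 + 1 = -1) = -6 (attained at k = 0)
  C[0][1] = min over k of (A[0][0] + B[0][1] = -1 + 2 = 1, A[0][1] + B[1][1] = 6 + 1 = 7, A[0][2] + B[2][1] = -2 + 8 = 6) = 1 (attained at k = 0)
  C[0][2] = min over k of (A[0][0] + B[0][2] = -1 + -1 = -2, A[0][1] + B[1][2] = 6 + -2 = 4, A[0][2] + B[2][2] = -2 + -3 = -5) = -5 (attained at k = 2)
  C[1][0] = min over k of (A[1][0] + B[0][0] = 1 + -5 = -4, A[1][1] + B[1][0] = 4 + 3 = 7, A[1][2] + B[2][0] = 3 + 1 = 4) = -4 (attained at k = 0)
  C[1][1] = min over k of (A[1][0] + B[0][1] = 1 + 2 = 3, A[1][1] + B[1][1] = 4 + 1 = 5, A[1][2] + B[2][1] = 3 + 8 = 11) = 3 (attained at k = 0)
  C[1][2] = min over k of (A[1][0] + B[0][2] = 1 + -1 = 0, A[1][1] + B[1][2] = 4 + -2 = 2, A[1][2] + B[2][2] = 3 + -3 = 0) = 0 (attained at k = 0)
  C[2][0] = min over k of (A[2][0] + B[0][0] = 2 + -5 = -3, A[2][1] + B[1][0] = 1 + 3 = 4, A[2][2] + B[2][0] = 4 + 1 = 5) = -3 (attained at k = 0)
  C[2][1] = min over k of (A[2][0] + B[0][1] = 2 + 2 = 4, A[2][1] + B[1][1] = 1 + 1 = 2, A[2][2] + B[2][1] = 4 + 8 = 12) = 2 (attained at k = 1)
  C[2][2] = min over k of (A[2][0] + B[0][2] = 2 + -1 = 1, A[2][1] + B[1][2] = 1 + -2 = -1, A[2][2] + B[2][2] = 4 + -3 = 1) = -1 (attained at k = 1)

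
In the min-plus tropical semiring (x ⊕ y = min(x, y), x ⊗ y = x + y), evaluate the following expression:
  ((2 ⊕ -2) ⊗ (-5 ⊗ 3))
((2 ⊕ -2) ⊗ (-5 ⊗ 3)) = -4

Expand innermost to outermost. Recall ⊕ takes the minimum of its arguments and ⊗ takes their sum. Working out the expression ((2 ⊕ -2) ⊗ (-5 ⊗ 3)) gives -4.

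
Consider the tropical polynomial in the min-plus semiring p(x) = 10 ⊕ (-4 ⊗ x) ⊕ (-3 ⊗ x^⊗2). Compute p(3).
p(3) = -1

A tropical monomial a ⊗ x^⊗i evaluates to a + i · x. Evaluating each term at x = 3:
  Term 0 contributes 10 + 0 · 3 = 10
  Term 1 contributes -4 + 1 · 3 = -1
  Term 2 contributes -3 + 2 · 3 = 3
p(3) = ⊕ of these = min[10, -1, 3] = -1.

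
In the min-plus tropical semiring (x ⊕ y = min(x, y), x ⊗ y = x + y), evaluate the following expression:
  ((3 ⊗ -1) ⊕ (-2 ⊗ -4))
((3 ⊗ -1) ⊕ (-2 ⊗ -4)) = -6

Expand innermost to outermost. Recall ⊕ takes the minimum of its arguments and ⊗ takes their sum. Working out the expression ((3 ⊗ -1) ⊕ (-2 ⊗ -4)) gives -6.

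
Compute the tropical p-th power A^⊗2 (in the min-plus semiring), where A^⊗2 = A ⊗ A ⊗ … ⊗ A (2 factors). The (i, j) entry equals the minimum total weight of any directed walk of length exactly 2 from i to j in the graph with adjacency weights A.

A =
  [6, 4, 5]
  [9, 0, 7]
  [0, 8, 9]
A^⊗2 =
  [5, 4, 11]
  [7, 0, 7]
  [6, 4, 5]

Each entry (A^⊗2)_ij equals the minimum over all length-2 walks i = v_0 → v_1 → … → v_2 = j of Σ_t A[v_t][v_{t+1}]. For example, for (i, j) = (0, 2) we minimise over 3 possible intermediate vertex sequences; the minimum is 11, attained along the walk 0 → 0 → 2.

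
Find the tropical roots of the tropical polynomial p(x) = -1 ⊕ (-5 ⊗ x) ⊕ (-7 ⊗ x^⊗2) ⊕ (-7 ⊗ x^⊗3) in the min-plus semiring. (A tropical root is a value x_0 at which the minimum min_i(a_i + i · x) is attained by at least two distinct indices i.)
Roots: {0, 2, 4}

Each tropical root is a break point of the lower envelope of the lines y = a_i + i · x (there are 4 lines, with slopes 0, 1, ..., 3). Only the lines that attain the minimum somewhere contribute to roots; other lines are dominated. Here the surviving (envelope) indices are i = 3, i = 2, i = 1, i = 0.
Intersections between consecutive envelope lines give the roots: for adjacent envelope indices i < j the intersection is x = (a_i − a_j) / (j − i). Reading off the sorted break points: {0, 2, 4}.
Verification: at each break x_0, at least two indices attain the minimum of min_i(a_i + i · x_0).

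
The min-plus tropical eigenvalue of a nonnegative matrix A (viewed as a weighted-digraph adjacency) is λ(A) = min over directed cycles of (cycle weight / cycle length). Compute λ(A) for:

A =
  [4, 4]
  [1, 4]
λ(A) = 5/2

Enumerate directed cycles and compute their means (weight / length). Sample:
  cycle 0 → 0: weight = 4, length = 1, mean = 4/1 ≈ 4.000
  cycle 1 → 1: weight = 4, length = 1, mean = 4/1 ≈ 4.000
  cycle 0 → 1 → 0: weight = 5, length = 2, mean = 5/2 ≈ 2.500
  cycle 1 → 0 → 1: weight = 5, length = 2, mean = 5/2 ≈ 2.500
Minimum mean = 2.500, attained e.g. along the cycle 0 → 1 → 0 with weight 5 and length 2. So λ(A) = 5/2 = 5/2.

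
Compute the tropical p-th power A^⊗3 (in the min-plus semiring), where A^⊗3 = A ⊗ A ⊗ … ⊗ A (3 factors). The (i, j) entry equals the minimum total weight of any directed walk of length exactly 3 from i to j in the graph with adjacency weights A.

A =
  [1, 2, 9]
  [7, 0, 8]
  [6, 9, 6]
A^⊗3 =
  [3, 2, 10]
  [7, 0, 8]
  [8, 8, 16]

Each entry (A^⊗3)_ij equals the minimum over all length-3 walks i = v_0 → v_1 → … → v_3 = j of Σ_t A[v_t][v_{t+1}]. For example, for (i, j) = (0, 2) we minimise over 9 possible intermediate vertex sequences; the minimum is 10, attained along the walk 0 → 1 → 1 → 2.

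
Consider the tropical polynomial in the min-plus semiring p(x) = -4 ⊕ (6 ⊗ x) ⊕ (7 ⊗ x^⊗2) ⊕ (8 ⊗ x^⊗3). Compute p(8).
p(8) = -4

A tropical monomial a ⊗ x^⊗i evaluates to a + i · x. Evaluating each term at x = 8:
  Term 0 contributes -4 + 0 · 8 = -4
  Term 1 contributes 6 + 1 · 8 = 14
  Term 2 contributes 7 + 2 · 8 = 23
  Term 3 contributes 8 + 3 · 8 = 32
p(8) = ⊕ of these = min[-4, 14, 23, 32] = -4.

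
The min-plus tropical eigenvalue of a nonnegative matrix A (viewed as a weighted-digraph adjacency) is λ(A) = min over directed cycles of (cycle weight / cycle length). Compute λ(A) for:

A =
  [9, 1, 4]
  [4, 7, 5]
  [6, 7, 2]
λ(A) = 2

Enumerate directed cycles and compute their means (weight / length). Sample:
  cycle 0 → 0: weight = 9, length = 1, mean = 9/1 ≈ 9.000
  cycle 1 → 1: weight = 7, length = 1, mean = 7/1 ≈ 7.000
  cycle 2 → 2: weight = 2, length = 1, mean = 2/1 ≈ 2.000
  cycle 0 → 1 → 0: weight = 5, length = 2, mean = 5/2 ≈ 2.500
  cycle 0 → 2 → 0: weight = 10, length = 2, mean = 10/2 ≈ 5.000
  cycle 1 → 0 → 1: weight = 5, length = 2, mean = 5/2 ≈ 2.500
Minimum mean = 2.000, attained e.g. along the cycle 2 → 2 with weight 2 and length 1. So λ(A) = 2/1 = 2.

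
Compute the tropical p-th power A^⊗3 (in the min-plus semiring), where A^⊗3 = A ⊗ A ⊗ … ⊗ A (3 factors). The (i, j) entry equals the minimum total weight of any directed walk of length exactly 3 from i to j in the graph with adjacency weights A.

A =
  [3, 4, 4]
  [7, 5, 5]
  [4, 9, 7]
A^⊗3 =
  [9, 10, 10]
  [12, 13, 13]
  [10, 11, 11]

Each entry (A^⊗3)_ij equals the minimum over all length-3 walks i = v_0 → v_1 → … → v_3 = j of Σ_t A[v_t][v_{t+1}]. For example, for (i, j) = (0, 2) we minimise over 9 possible intermediate vertex sequences; the minimum is 10, attained along the walk 0 → 0 → 0 → 2.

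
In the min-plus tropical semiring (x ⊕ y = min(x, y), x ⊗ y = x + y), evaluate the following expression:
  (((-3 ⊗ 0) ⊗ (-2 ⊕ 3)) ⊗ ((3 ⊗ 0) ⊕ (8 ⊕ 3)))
(((-3 ⊗ 0) ⊗ (-2 ⊕ 3)) ⊗ ((3 ⊗ 0) ⊕ (8 ⊕ 3))) = -2

Expand innermost to outermost. Recall ⊕ takes the minimum of its arguments and ⊗ takes their sum. Working out the expression (((-3 ⊗ 0) ⊗ (-2 ⊕ 3)) ⊗ ((3 ⊗ 0) ⊕ (8 ⊕ 3))) gives -2.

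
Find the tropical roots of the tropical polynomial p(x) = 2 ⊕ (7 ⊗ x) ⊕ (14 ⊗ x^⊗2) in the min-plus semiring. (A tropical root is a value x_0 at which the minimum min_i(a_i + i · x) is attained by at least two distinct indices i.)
Roots: {-7, -5}

Each tropical root is a break point of the lower envelope of the lines y = a_i + i · x (there are 3 lines, with slopes 0, 1, ..., 2). Only the lines that attain the minimum somewhere contribute to roots; other lines are dominated. Here the surviving (envelope) indices are i = 2, i = 1, i = 0.
Intersections between consecutive envelope lines give the roots: for adjacent envelope indices i < j the intersection is x = (a_i − a_j) / (j − i). Reading off the sorted break points: {-7, -5}.
Verification: at each break x_0, at least two indices attain the minimum of min_i(a_i + i · x_0).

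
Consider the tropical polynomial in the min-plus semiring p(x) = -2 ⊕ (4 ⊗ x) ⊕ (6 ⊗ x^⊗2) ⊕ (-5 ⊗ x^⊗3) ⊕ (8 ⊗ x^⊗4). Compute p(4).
p(4) = -2

A tropical monomial a ⊗ x^⊗i evaluates to a + i · x. Evaluating each term at x = 4:
  Term 0 contributes -2 + 0 · 4 = -2
  Term 1 contributes 4 + 1 · 4 = 8
  Term 2 contributes 6 + 2 · 4 = 14
  Term 3 contributes -5 + 3 · 4 = 7
  Term 4 contributes 8 + 4 · 4 = 24
p(4) = ⊕ of these = min[-2, 8, 14, 7, 24] = -2.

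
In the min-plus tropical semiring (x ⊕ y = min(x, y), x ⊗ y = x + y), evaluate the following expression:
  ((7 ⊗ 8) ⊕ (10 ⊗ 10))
((7 ⊗ 8) ⊕ (10 ⊗ 10)) = 15

Expand innermost to outermost. Recall ⊕ takes the minimum of its arguments and ⊗ takes their sum. Working out the expression ((7 ⊗ 8) ⊕ (10 ⊗ 10)) gives 15.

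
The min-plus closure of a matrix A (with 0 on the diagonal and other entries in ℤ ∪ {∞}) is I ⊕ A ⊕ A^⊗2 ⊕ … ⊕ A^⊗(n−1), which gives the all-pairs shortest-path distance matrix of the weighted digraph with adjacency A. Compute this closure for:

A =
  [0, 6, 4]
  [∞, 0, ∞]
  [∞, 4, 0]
Closure =
  [0, 6, 4]
  [∞, 0, ∞]
  [∞, 4, 0]

This is the Floyd-Warshall all-pairs shortest-path computation. For each intermediate vertex k = 0, 1, …, 2, update dist[i][j] ← min(dist[i][j], dist[i][k] + dist[k][j]). The final matrix gives, for each (i, j), the minimum total weight of any directed path from i to j (possibly empty when i = j).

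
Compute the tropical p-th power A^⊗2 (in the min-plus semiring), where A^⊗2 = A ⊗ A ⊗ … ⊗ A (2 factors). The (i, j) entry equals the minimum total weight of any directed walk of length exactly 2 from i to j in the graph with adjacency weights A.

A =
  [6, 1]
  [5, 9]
A^⊗2 =
  [6, 7]
  [11, 6]

Each entry (A^⊗2)_ij equals the minimum over all length-2 walks i = v_0 → v_1 → … → v_2 = j of Σ_t A[v_t][v_{t+1}]. For example, for (i, j) = (0, 1) we minimise over 2 possible intermediate vertex sequences; the minimum is 7, attained along the walk 0 → 0 → 1.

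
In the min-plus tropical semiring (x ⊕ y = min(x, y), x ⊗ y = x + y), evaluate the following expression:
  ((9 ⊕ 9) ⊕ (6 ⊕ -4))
((9 ⊕ 9) ⊕ (6 ⊕ -4)) = -4

Expand innermost to outermost. Recall ⊕ takes the minimum of its arguments and ⊗ takes their sum. Working out the expression ((9 ⊕ 9) ⊕ (6 ⊕ -4)) gives -4.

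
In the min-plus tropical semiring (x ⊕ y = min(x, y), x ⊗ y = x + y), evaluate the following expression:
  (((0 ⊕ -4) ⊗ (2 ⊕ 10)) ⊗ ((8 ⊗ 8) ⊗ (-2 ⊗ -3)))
(((0 ⊕ -4) ⊗ (2 ⊕ 10)) ⊗ ((8 ⊗ 8) ⊗ (-2 ⊗ -3))) = 9

Expand innermost to outermost. Recall ⊕ takes the minimum of its arguments and ⊗ takes their sum. Working out the expression (((0 ⊕ -4) ⊗ (2 ⊕ 10)) ⊗ ((8 ⊗ 8) ⊗ (-2 ⊗ -3))) gives 9.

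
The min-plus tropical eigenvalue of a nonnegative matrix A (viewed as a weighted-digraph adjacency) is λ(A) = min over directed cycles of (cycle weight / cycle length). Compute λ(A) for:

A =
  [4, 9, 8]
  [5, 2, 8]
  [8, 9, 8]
λ(A) = 2

Enumerate directed cycles and compute their means (weight / length). Sample:
  cycle 0 → 0: weight = 4, length = 1, mean = 4/1 ≈ 4.000
  cycle 1 → 1: weight = 2, length = 1, mean = 2/1 ≈ 2.000
  cycle 2 → 2: weight = 8, length = 1, mean = 8/1 ≈ 8.000
  cycle 0 → 1 → 0: weight = 14, length = 2, mean = 14/2 ≈ 7.000
  cycle 0 → 2 → 0: weight = 16, length = 2, mean = 16/2 ≈ 8.000
  cycle 1 → 0 → 1: weight = 14, length = 2, mean = 14/2 ≈ 7.000
Minimum mean = 2.000, attained e.g. along the cycle 1 → 1 with weight 2 and length 1. So λ(A) = 2/1 = 2.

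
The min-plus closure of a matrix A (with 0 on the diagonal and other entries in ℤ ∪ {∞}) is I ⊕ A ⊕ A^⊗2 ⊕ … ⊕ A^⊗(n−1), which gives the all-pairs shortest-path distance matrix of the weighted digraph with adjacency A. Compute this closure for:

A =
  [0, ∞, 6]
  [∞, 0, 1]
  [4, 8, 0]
Closure =
  [0, 14, 6]
  [5, 0, 1]
  [4, 8, 0]

This is the Floyd-Warshall all-pairs shortest-path computation. For each intermediate vertex k = 0, 1, …, 2, update dist[i][j] ← min(dist[i][j], dist[i][k] + dist[k][j]). The final matrix gives, for each (i, j), the minimum total weight of any directed path from i to j (possibly empty when i = j).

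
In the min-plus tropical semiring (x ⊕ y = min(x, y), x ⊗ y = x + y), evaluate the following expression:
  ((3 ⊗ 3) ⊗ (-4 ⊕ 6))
((3 ⊗ 3) ⊗ (-4 ⊕ 6)) = 2

Expand innermost to outermost. Recall ⊕ takes the minimum of its arguments and ⊗ takes their sum. Working out the expression ((3 ⊗ 3) ⊗ (-4 ⊕ 6)) gives 2.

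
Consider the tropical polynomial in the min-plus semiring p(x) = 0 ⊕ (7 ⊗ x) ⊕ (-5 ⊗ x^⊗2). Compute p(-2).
p(-2) = -9

A tropical monomial a ⊗ x^⊗i evaluates to a + i · x. Evaluating each term at x = -2:
  Term 0 contributes 0 + 0 · -2 = 0
  Term 1 contributes 7 + 1 · -2 = 5
  Term 2 contributes -5 + 2 · -2 = -9
p(-2) = ⊕ of these = min[0, 5, -9] = -9.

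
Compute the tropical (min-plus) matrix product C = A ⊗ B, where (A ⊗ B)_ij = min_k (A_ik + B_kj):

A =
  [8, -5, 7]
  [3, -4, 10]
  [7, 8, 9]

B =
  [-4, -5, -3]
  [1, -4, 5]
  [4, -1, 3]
A ⊗ B =
  [-4, -9, 0]
  [-3, -8, 0]
  [3, 2, 4]

Apply the min-plus product entry-by-entry:
  C[0][0] = min over k of (A[0][0] + B[0][0] = 8 + -4 = 4, A[0][1] + B[1][0] = -5 + 1 = -4, A[0][2] + B[2][0] = 7 + 4 = 11) = -4 (attained at k = 1)
  C[0][1] = min over k of (A[0][0] + B[0][1] = 8 + -5 = 3, A[0][1] + B[1][1] = -5 + -4 = -9, A[0][2] + B[2][1] = 7 + -1 = 6) = -9 (attained at k = 1)
  C[0][2] = min over k of (A[0][0] + B[0][2] = 8 + -3 = 5, A[0][1] + B[1][2] = -5 + 5 = 0, A[0][2] + B[2][2] = 7 + 3 = 10) = 0 (attained at k = 1)
  C[1][0] = min over k of (A[1][0] + B[0][0] = 3 + -4 = -1, A[1][1] + B[1][0] = -4 + 1 = -3, A[1][2] + B[2][0] = 10 + 4 = 14) = -3 (attained at k = 1)
  C[1][1] = min over k of (A[1][0] + B[0][1] = 3 + -5 = -2, A[1][1] + B[1][1] = -4 + -4 = -8, A[1][2] + B[2][1] = 10 + -1 = 9) = -8 (attained at k = 1)
  C[1][2] = min over k of (A[1][0] + B[0][2] = 3 + -3 = 0, A[1][1] + B[1][2] = -4 + 5 = 1, A[1][2] + B[2][2] = 10 + 3 = 13) = 0 (attained at k = 0)
  C[2][0] = min over k of (A[2][0] + B[0][0] = 7 + -4 = 3, A[2][1] + B[1][0] = 8 + 1 = 9, A[2][2] + B[2][0] = 9 + 4 = 13) = 3 (attained at k = 0)
  C[2][1] = min over k of (A[2][0] + B[0][1] = 7 + -5 = 2, A[2][1] + B[1][1] = 8 + -4 = 4, A[2][2] + B[2][1] = 9 + -1 = 8) = 2 (attained at k = 0)
  C[2][2] = min over k of (A[2][0] + B[0][2] = 7 + -3 = 4, A[2][1] + B[1][2] = 8 + 5 = 13, A[2][2] + B[2][2] = 9 + 3 = 12) = 4 (attained at k = 0)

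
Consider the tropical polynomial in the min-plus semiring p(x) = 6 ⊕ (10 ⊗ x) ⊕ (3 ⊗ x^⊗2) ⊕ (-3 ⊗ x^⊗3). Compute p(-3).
p(-3) = -12

A tropical monomial a ⊗ x^⊗i evaluates to a + i · x. Evaluating each term at x = -3:
  Term 0 contributes 6 + 0 · -3 = 6
  Term 1 contributes 10 + 1 · -3 = 7
  Term 2 contributes 3 + 2 · -3 = -3
  Term 3 contributes -3 + 3 · -3 = -12
p(-3) = ⊕ of these = min[6, 7, -3, -12] = -12.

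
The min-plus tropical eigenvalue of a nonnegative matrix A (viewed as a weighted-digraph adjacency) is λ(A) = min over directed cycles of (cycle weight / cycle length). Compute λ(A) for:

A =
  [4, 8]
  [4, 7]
λ(A) = 4

Enumerate directed cycles and compute their means (weight / length). Sample:
  cycle 0 → 0: weight = 4, length = 1, mean = 4/1 ≈ 4.000
  cycle 1 → 1: weight = 7, length = 1, mean = 7/1 ≈ 7.000
  cycle 0 → 1 → 0: weight = 12, length = 2, mean = 12/2 ≈ 6.000
  cycle 1 → 0 → 1: weight = 12, length = 2, mean = 12/2 ≈ 6.000
Minimum mean = 4.000, attained e.g. along the cycle 0 → 0 with weight 4 and length 1. So λ(A) = 4/1 = 4.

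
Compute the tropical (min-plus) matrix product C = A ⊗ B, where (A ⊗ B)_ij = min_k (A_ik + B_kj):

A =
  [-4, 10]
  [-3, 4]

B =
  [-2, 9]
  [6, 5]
A ⊗ B =
  [-6, 5]
  [-5, 6]

Apply the min-plus product entry-by-entry:
  C[0][0] = min over k of (A[0][0] + B[0][0] = -4 + -2 = -6, A[0][1] + B[1][0] = 10 + 6 = 16) = -6 (attained at k = 0)
  C[0][1] = min over k of (A[0][0] + B[0][1] = -4 + 9 = 5, A[0][1] + B[1][1] = 10 + 5 = 15) = 5 (attained at k = 0)
  C[1][0] = min over k of (A[1][0] + B[0][0] = -3 + -2 = -5, A[1][1] + B[1][0] = 4 + 6 = 10) = -5 (attained at k = 0)
  C[1][1] = min over k of (A[1][0] + B[0][1] = -3 + 9 = 6, A[1][1] + B[1][1] = 4 + 5 = 9) = 6 (attained at k = 0)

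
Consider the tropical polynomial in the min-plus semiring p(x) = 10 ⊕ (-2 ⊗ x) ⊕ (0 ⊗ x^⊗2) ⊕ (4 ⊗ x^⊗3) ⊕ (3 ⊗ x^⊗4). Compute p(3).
p(3) = 1

A tropical monomial a ⊗ x^⊗i evaluates to a + i · x. Evaluating each term at x = 3:
  Term 0 contributes 10 + 0 · 3 = 10
  Term 1 contributes -2 + 1 · 3 = 1
  Term 2 contributes 0 + 2 · 3 = 6
  Term 3 contributes 4 + 3 · 3 = 13
  Term 4 contributes 3 + 4 · 3 = 15
p(3) = ⊕ of these = min[10, 1, 6, 13, 15] = 1.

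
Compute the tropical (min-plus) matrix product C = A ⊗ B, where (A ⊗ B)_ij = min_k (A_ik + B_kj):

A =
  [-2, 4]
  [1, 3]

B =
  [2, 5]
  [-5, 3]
A ⊗ B =
  [-1, 3]
  [-2, 6]

Apply the min-plus product entry-by-entry:
  C[0][0] = min over k of (A[0][0] + B[0][0] = -2 + 2 = 0, A[0][1] + B[1][0] = 4 + -5 = -1) = -1 (attained at k = 1)
  C[0][1] = min over k of (A[0][0] + B[0][1] = -2 + 5 = 3, A[0][1] + B[1][1] = 4 + 3 = 7) = 3 (attained at k = 0)
  C[1][0] = min over k of (A[1][0] + B[0][0] = 1 + 2 = 3, A[1][1] + B[1][0] = 3 + -5 = -2) = -2 (attained at k = 1)
  C[1][1] = min over k of (A[1][0] + B[0][1] = 1 + 5 = 6, A[1][1] + B[1][1] = 3 + 3 = 6) = 6 (attained at k = 0)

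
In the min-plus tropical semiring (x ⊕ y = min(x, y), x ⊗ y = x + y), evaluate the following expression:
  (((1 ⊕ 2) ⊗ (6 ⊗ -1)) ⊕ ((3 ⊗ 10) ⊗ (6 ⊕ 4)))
(((1 ⊕ 2) ⊗ (6 ⊗ -1)) ⊕ ((3 ⊗ 10) ⊗ (6 ⊕ 4))) = 6

Expand innermost to outermost. Recall ⊕ takes the minimum of its arguments and ⊗ takes their sum. Working out the expression (((1 ⊕ 2) ⊗ (6 ⊗ -1)) ⊕ ((3 ⊗ 10) ⊗ (6 ⊕ 4))) gives 6.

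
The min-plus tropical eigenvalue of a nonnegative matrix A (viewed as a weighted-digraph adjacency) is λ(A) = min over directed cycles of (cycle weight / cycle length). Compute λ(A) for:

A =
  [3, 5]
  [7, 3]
λ(A) = 3

Enumerate directed cycles and compute their means (weight / length). Sample:
  cycle 0 → 0: weight = 3, length = 1, mean = 3/1 ≈ 3.000
  cycle 1 → 1: weight = 3, length = 1, mean = 3/1 ≈ 3.000
  cycle 0 → 1 → 0: weight = 12, length = 2, mean = 12/2 ≈ 6.000
  cycle 1 → 0 → 1: weight = 12, length = 2, mean = 12/2 ≈ 6.000
Minimum mean = 3.000, attained e.g. along the cycle 0 → 0 with weight 3 and length 1. So λ(A) = 3/1 = 3.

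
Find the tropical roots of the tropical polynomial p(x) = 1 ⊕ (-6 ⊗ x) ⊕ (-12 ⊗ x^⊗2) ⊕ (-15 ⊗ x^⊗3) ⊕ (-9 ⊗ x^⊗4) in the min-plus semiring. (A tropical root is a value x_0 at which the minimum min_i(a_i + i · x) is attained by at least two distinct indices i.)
Roots: {-6, 3, 6, 7}

Each tropical root is a break point of the lower envelope of the lines y = a_i + i · x (there are 5 lines, with slopes 0, 1, ..., 4). Only the lines that attain the minimum somewhere contribute to roots; other lines are dominated. Here the surviving (envelope) indices are i = 4, i = 3, i = 2, i = 1, i = 0.
Intersections between consecutive envelope lines give the roots: for adjacent envelope indices i < j the intersection is x = (a_i − a_j) / (j − i). Reading off the sorted break points: {-6, 3, 6, 7}.
Verification: at each break x_0, at least two indices attain the minimum of min_i(a_i + i · x_0).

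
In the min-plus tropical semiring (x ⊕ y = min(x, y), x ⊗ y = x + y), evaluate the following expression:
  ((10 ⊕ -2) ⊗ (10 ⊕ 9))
((10 ⊕ -2) ⊗ (10 ⊕ 9)) = 7

Expand innermost to outermost. Recall ⊕ takes the minimum of its arguments and ⊗ takes their sum. Working out the expression ((10 ⊕ -2) ⊗ (10 ⊕ 9)) gives 7.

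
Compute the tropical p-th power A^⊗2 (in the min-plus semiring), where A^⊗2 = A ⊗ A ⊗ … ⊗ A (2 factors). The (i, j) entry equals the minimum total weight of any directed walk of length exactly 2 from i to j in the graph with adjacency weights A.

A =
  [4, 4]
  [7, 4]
A^⊗2 =
  [8, 8]
  [11, 8]

Each entry (A^⊗2)_ij equals the minimum over all length-2 walks i = v_0 → v_1 → … → v_2 = j of Σ_t A[v_t][v_{t+1}]. For example, for (i, j) = (0, 1) we minimise over 2 possible intermediate vertex sequences; the minimum is 8, attained along the walk 0 → 0 → 1.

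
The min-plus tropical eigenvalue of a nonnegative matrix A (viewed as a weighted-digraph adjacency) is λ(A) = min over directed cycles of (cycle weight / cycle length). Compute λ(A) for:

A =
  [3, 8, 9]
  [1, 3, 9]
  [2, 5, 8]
λ(A) = 3

Enumerate directed cycles and compute their means (weight / length). Sample:
  cycle 0 → 0: weight = 3, length = 1, mean = 3/1 ≈ 3.000
  cycle 1 → 1: weight = 3, length = 1, mean = 3/1 ≈ 3.000
  cycle 2 → 2: weight = 8, length = 1, mean = 8/1 ≈ 8.000
  cycle 0 → 1 → 0: weight = 9, length = 2, mean = 9/2 ≈ 4.500
  cycle 0 → 2 → 0: weight = 11, length = 2, mean = 11/2 ≈ 5.500
  cycle 1 → 0 → 1: weight = 9, length = 2, mean = 9/2 ≈ 4.500
Minimum mean = 3.000, attained e.g. along the cycle 0 → 0 with weight 3 and length 1. So λ(A) = 3/1 = 3.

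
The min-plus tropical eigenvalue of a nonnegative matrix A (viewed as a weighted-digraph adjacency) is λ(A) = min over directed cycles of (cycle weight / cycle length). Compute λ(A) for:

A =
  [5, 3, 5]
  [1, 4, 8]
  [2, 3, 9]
λ(A) = 2

Enumerate directed cycles and compute their means (weight / length). Sample:
  cycle 0 → 0: weight = 5, length = 1, mean = 5/1 ≈ 5.000
  cycle 1 → 1: weight = 4, length = 1, mean = 4/1 ≈ 4.000
  cycle 2 → 2: weight = 9, length = 1, mean = 9/1 ≈ 9.000
  cycle 0 → 1 → 0: weight = 4, length = 2, mean = 4/2 ≈ 2.000
  cycle 0 → 2 → 0: weight = 7, length = 2, mean = 7/2 ≈ 3.500
  cycle 1 → 0 → 1: weight = 4, length = 2, mean = 4/2 ≈ 2.000
Minimum mean = 2.000, attained e.g. along the cycle 0 → 1 → 0 with weight 4 and length 2. So λ(A) = 4/2 = 2.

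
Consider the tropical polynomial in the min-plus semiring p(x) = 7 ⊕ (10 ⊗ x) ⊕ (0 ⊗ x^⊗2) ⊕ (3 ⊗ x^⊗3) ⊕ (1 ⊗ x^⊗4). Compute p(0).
p(0) = 0

A tropical monomial a ⊗ x^⊗i evaluates to a + i · x. Evaluating each term at x = 0:
  Term 0 contributes 7 + 0 · 0 = 7
  Term 1 contributes 10 + 1 · 0 = 10
  Term 2 contributes 0 + 2 · 0 = 0
  Term 3 contributes 3 + 3 · 0 = 3
  Term 4 contributes 1 + 4 · 0 = 1
p(0) = ⊕ of these = min[7, 10, 0, 3, 1] = 0.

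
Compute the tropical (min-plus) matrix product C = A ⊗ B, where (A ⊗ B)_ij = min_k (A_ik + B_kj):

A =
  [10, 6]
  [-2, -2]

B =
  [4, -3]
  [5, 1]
A ⊗ B =
  [11, 7]
  [2, -5]

Apply the min-plus product entry-by-entry:
  C[0][0] = min over k of (A[0][0] + B[0][0] = 10 + 4 = 14, A[0][1] + B[1][0] = 6 + 5 = 11) = 11 (attained at k = 1)
  C[0][1] = min over k of (A[0][0] + B[0][1] = 10 + -3 = 7, A[0][1] + B[1][1] = 6 + 1 = 7) = 7 (attained at k = 0)
  C[1][0] = min over k of (A[1][0] + B[0][0] = -2 + 4 = 2, A[1][1] + B[1][0] = -2 + 5 = 3) = 2 (attained at k = 0)
  C[1][1] = min over k of (A[1][0] + B[0][1] = -2 + -3 = -5, A[1][1] + B[1][1] = -2 + 1 = -1) = -5 (attained at k = 0)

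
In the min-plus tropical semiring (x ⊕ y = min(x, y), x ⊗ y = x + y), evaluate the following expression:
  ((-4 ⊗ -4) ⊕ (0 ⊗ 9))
((-4 ⊗ -4) ⊕ (0 ⊗ 9)) = -8

Expand innermost to outermost. Recall ⊕ takes the minimum of its arguments and ⊗ takes their sum. Working out the expression ((-4 ⊗ -4) ⊕ (0 ⊗ 9)) gives -8.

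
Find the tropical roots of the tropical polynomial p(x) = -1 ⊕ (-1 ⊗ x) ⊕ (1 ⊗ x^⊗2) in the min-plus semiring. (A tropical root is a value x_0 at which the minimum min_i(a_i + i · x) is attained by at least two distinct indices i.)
Roots: {-2, 0}

Each tropical root is a break point of the lower envelope of the lines y = a_i + i · x (there are 3 lines, with slopes 0, 1, ..., 2). Only the lines that attain the minimum somewhere contribute to roots; other lines are dominated. Here the surviving (envelope) indices are i = 2, i = 1, i = 0.
Intersections between consecutive envelope lines give the roots: for adjacent envelope indices i < j the intersection is x = (a_i − a_j) / (j − i). Reading off the sorted break points: {-2, 0}.
Verification: at each break x_0, at least two indices attain the minimum of min_i(a_i + i · x_0).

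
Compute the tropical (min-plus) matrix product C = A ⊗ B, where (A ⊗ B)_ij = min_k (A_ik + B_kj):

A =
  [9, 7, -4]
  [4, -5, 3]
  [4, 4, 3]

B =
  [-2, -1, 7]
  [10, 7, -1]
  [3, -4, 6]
A ⊗ B =
  [-1, -8, 2]
  [2, -1, -6]
  [2, -1, 3]

Apply the min-plus product entry-by-entry:
  C[0][0] = min over k of (A[0][0] + B[0][0] = 9 + -2 = 7, A[0][1] + B[1][0] = 7 + 10 = 17, A[0][2] + B[2][0] = -4 + 3 = -1) = -1 (attained at k = 2)
  C[0][1] = min over k of (A[0][0] + B[0][1] = 9 + -1 = 8, A[0][1] + B[1][1] = 7 + 7 = 14, A[0][2] + B[2][1] = -4 + -4 = -8) = -8 (attained at k = 2)
  C[0][2] = min over k of (A[0][0] + B[0][2] = 9 + 7 = 16, A[0][1] + B[1][2] = 7 + -1 = 6, A[0][2] + B[2][2] = -4 + 6 = 2) = 2 (attained at k = 2)
  C[1][0] = min over k of (A[1][0] + B[0][0] = 4 + -2 = 2, A[1][1] + B[1][0] = -5 + 10 = 5, A[1][2] + B[2][0] = 3 + 3 = 6) = 2 (attained at k = 0)
  C[1][1] = min over k of (A[1][0] + B[0][1] = 4 + -1 = 3, A[1][1] + B[1][1] = -5 + 7 = 2, A[1][2] + B[2][1] = 3 + -4 = -1) = -1 (attained at k = 2)
  C[1][2] = min over k of (A[1][0] + B[0][2] = 4 + 7 = 11, A[1][1] + B[1][2] = -5 + -1 = -6, A[1][2] + B[2][2] = 3 + 6 = 9) = -6 (attained at k = 1)
  C[2][0] = min over k of (A[2][0] + B[0][0] = 4 + -2 = 2, A[2][1] + B[1][0] = 4 + 10 = 14, A[2][2] + B[2][0] = 3 + 3 = 6) = 2 (attained at k = 0)
  C[2][1] = min over k of (A[2][0] + B[0][1] = 4 + -1 = 3, A[2][1] + B[1][1] = 4 + 7 = 11, A[2][2] + B[2][1] = 3 + -4 = -1) = -1 (attained at k = 2)
  C[2][2] = min over k of (A[2][0] + B[0][2] = 4 + 7 = 11, A[2][1] + B[1][2] = 4 + -1 = 3, A[2][2] + B[2][2] = 3 + 6 = 9) = 3 (attained at k = 1)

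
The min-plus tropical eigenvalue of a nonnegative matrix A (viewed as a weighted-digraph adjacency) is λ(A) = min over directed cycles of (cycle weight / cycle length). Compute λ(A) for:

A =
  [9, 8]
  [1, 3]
λ(A) = 3

Enumerate directed cycles and compute their means (weight / length). Sample:
  cycle 0 → 0: weight = 9, length = 1, mean = 9/1 ≈ 9.000
  cycle 1 → 1: weight = 3, length = 1, mean = 3/1 ≈ 3.000
  cycle 0 → 1 → 0: weight = 9, length = 2, mean = 9/2 ≈ 4.500
  cycle 1 → 0 → 1: weight = 9, length = 2, mean = 9/2 ≈ 4.500
Minimum mean = 3.000, attained e.g. along the cycle 1 → 1 with weight 3 and length 1. So λ(A) = 3/1 = 3.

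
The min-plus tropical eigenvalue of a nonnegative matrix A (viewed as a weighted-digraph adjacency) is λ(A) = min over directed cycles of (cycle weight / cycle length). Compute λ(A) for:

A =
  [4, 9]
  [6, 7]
λ(A) = 4

Enumerate directed cycles and compute their means (weight / length). Sample:
  cycle 0 → 0: weight = 4, length = 1, mean = 4/1 ≈ 4.000
  cycle 1 → 1: weight = 7, length = 1, mean = 7/1 ≈ 7.000
  cycle 0 → 1 → 0: weight = 15, length = 2, mean = 15/2 ≈ 7.500
  cycle 1 → 0 → 1: weight = 15, length = 2, mean = 15/2 ≈ 7.500
Minimum mean = 4.000, attained e.g. along the cycle 0 → 0 with weight 4 and length 1. So λ(A) = 4/1 = 4.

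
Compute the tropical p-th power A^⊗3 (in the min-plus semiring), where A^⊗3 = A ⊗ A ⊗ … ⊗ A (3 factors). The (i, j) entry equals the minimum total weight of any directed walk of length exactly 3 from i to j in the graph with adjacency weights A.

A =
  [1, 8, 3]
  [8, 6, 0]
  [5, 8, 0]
A^⊗3 =
  [3, 10, 3]
  [5, 8, 0]
  [5, 8, 0]

Each entry (A^⊗3)_ij equals the minimum over all length-3 walks i = v_0 → v_1 → … → v_3 = j of Σ_t A[v_t][v_{t+1}]. For example, for (i, j) = (0, 2) we minimise over 9 possible intermediate vertex sequences; the minimum is 3, attained along the walk 0 → 2 → 2 → 2.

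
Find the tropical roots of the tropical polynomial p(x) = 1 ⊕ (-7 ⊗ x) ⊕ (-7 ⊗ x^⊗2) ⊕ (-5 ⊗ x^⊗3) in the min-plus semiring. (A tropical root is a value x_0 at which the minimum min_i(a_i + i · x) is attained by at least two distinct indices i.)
Roots: {-2, 0, 8}

Each tropical root is a break point of the lower envelope of the lines y = a_i + i · x (there are 4 lines, with slopes 0, 1, ..., 3). Only the lines that attain the minimum somewhere contribute to roots; other lines are dominated. Here the surviving (envelope) indices are i = 3, i = 2, i = 1, i = 0.
Intersections between consecutive envelope lines give the roots: for adjacent envelope indices i < j the intersection is x = (a_i − a_j) / (j − i). Reading off the sorted break points: {-2, 0, 8}.
Verification: at each break x_0, at least two indices attain the minimum of min_i(a_i + i · x_0).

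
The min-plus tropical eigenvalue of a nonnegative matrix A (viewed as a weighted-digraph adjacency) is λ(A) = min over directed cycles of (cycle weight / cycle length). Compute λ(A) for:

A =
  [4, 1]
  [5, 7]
λ(A) = 3

Enumerate directed cycles and compute their means (weight / length). Sample:
  cycle 0 → 0: weight = 4, length = 1, mean = 4/1 ≈ 4.000
  cycle 1 → 1: weight = 7, length = 1, mean = 7/1 ≈ 7.000
  cycle 0 → 1 → 0: weight = 6, length = 2, mean = 6/2 ≈ 3.000
  cycle 1 → 0 → 1: weight = 6, length = 2, mean = 6/2 ≈ 3.000
Minimum mean = 3.000, attained e.g. along the cycle 0 → 1 → 0 with weight 6 and length 2. So λ(A) = 6/2 = 3.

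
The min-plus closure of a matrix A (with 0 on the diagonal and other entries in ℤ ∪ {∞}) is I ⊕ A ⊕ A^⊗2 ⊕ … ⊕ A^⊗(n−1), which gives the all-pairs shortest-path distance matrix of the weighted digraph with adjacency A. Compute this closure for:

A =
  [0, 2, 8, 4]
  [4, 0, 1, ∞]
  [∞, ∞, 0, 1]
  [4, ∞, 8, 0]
Closure =
  [0, 2, 3, 4]
  [4, 0, 1, 2]
  [5, 7, 0, 1]
  [4, 6, 7, 0]

This is the Floyd-Warshall all-pairs shortest-path computation. For each intermediate vertex k = 0, 1, …, 3, update dist[i][j] ← min(dist[i][j], dist[i][k] + dist[k][j]). The final matrix gives, for each (i, j), the minimum total weight of any directed path from i to j (possibly empty when i = j).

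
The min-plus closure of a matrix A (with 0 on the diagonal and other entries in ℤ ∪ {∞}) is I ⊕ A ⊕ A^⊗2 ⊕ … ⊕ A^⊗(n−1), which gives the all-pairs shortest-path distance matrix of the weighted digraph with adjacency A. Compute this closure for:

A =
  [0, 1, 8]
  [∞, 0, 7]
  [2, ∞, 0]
Closure =
  [0, 1, 8]
  [9, 0, 7]
  [2, 3, 0]

This is the Floyd-Warshall all-pairs shortest-path computation. For each intermediate vertex k = 0, 1, …, 2, update dist[i][j] ← min(dist[i][j], dist[i][k] + dist[k][j]). The final matrix gives, for each (i, j), the minimum total weight of any directed path from i to j (possibly empty when i = j).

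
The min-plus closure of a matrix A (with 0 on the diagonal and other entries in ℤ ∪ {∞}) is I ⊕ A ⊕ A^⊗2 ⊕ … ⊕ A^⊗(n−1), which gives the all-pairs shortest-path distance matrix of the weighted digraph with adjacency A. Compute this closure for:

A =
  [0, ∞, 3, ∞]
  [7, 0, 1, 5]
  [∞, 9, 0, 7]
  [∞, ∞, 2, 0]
Closure =
  [0, 12, 3, 10]
  [7, 0, 1, 5]
  [16, 9, 0, 7]
  [18, 11, 2, 0]

This is the Floyd-Warshall all-pairs shortest-path computation. For each intermediate vertex k = 0, 1, …, 3, update dist[i][j] ← min(dist[i][j], dist[i][k] + dist[k][j]). The final matrix gives, for each (i, j), the minimum total weight of any directed path from i to j (possibly empty when i = j).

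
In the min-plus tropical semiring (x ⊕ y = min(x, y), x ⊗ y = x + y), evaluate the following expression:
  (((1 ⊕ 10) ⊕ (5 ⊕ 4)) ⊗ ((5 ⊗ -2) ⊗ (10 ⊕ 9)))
(((1 ⊕ 10) ⊕ (5 ⊕ 4)) ⊗ ((5 ⊗ -2) ⊗ (10 ⊕ 9))) = 13

Expand innermost to outermost. Recall ⊕ takes the minimum of its arguments and ⊗ takes their sum. Working out the expression (((1 ⊕ 10) ⊕ (5 ⊕ 4)) ⊗ ((5 ⊗ -2) ⊗ (10 ⊕ 9))) gives 13.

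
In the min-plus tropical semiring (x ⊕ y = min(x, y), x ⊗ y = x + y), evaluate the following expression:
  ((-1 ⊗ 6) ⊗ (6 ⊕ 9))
((-1 ⊗ 6) ⊗ (6 ⊕ 9)) = 11

Expand innermost to outermost. Recall ⊕ takes the minimum of its arguments and ⊗ takes their sum. Working out the expression ((-1 ⊗ 6) ⊗ (6 ⊕ 9)) gives 11.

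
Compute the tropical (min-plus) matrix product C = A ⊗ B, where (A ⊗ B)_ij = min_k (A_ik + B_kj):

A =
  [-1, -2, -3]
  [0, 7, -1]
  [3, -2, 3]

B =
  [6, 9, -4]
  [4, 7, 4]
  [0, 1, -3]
A ⊗ B =
  [-3, -2, -6]
  [-1, 0, -4]
  [2, 4, -1]

Apply the min-plus product entry-by-entry:
  C[0][0] = min over k of (A[0][0] + B[0][0] = -1 + 6 = 5, A[0][1] + B[1][0] = -2 + 4 = 2, A[0][2] + B[2][0] = -3 + 0 = -3) = -3 (attained at k = 2)
  C[0][1] = min over k of (A[0][0] + B[0][1] = -1 + 9 = 8, A[0][1] + B[1][1] = -2 + 7 = 5, A[0][2] + B[2][1] = -3 + 1 = -2) = -2 (attained at k = 2)
  C[0][2] = min over k of (A[0][0] + B[0][2] = -1 + -4 = -5, A[0][1] + B[1][2] = -2 + 4 = 2, A[0][2] + B[2][2] = -3 + -3 = -6) = -6 (attained at k = 2)
  C[1][0] = min over k of (A[1][0] + B[0][0] = 0 + 6 = 6, A[1][1] + B[1][0] = 7 + 4 = 11, A[1][2] + B[2][0] = -1 + 0 = -1) = -1 (attained at k = 2)
  C[1][1] = min over k of (A[1][0] + B[0][1] = 0 + 9 = 9, A[1][1] + B[1][1] = 7 + 7 = 14, A[1][2] + B[2][1] = -1 + 1 = 0) = 0 (attained at k = 2)
  C[1][2] = min over k of (A[1][0] + B[0][2] = 0 + -4 = -4, A[1][1] + B[1][2] = 7 + 4 = 11, A[1][2] + B[2][2] = -1 + -3 = -4) = -4 (attained at k = 0)
  C[2][0] = min over k of (A[2][0] + B[0][0] = 3 + 6 = 9, A[2][1] + B[1][0] = -2 + 4 = 2, A[2][2] + B[2][0] = 3 + 0 = 3) = 2 (attained at k = 1)
  C[2][1] = min over k of (A[2][0] + B[0][1] = 3 + 9 = 12, A[2][1] + B[1][1] = -2 + 7 = 5, A[2][2] + B[2][1] = 3 + 1 = 4) = 4 (attained at k = 2)
  C[2][2] = min over k of (A[2][0] + B[0][2] = 3 + -4 = -1, A[2][1] + B[1][2] = -2 + 4 = 2, A[2][2] + B[2][2] = 3 + -3 = 0) = -1 (attained at k = 0)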